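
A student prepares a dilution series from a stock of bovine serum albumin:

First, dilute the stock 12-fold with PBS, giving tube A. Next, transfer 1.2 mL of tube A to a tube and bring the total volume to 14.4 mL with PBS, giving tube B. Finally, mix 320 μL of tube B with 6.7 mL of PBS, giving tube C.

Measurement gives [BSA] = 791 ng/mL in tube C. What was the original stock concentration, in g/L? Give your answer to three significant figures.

2.50 g/L

Step 1: 12-fold → factor 12
Step 2: 1.2 mL brought to 14.4 mL → factor 14.4/1.2 = 12
Step 3: 320 μL + 6.7 mL = 7020 μL total → factor 7020/320 = 21.938
Overall dilution factor = 12 × 12 × 21.938 = 3159
Stock = 791 ng/mL × 3159 = 2.499 × 10^6 ng/mL = 2.50 g/L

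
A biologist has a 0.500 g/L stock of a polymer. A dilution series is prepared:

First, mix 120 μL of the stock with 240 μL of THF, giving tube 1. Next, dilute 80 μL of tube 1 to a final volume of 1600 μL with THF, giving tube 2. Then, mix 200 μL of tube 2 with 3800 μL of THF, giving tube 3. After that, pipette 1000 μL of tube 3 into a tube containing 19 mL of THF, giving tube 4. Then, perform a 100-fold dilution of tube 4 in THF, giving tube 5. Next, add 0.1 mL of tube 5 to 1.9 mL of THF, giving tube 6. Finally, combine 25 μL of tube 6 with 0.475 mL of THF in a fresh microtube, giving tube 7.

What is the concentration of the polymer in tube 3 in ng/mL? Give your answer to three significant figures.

417 ng/mL

Step 1: 120 μL + 240 μL = 360 μL total → factor 360/120 = 3
Step 2: 80 μL brought to 1600 μL → factor 1600/80 = 20
Step 3: 200 μL + 3800 μL = 4000 μL total → factor 4000/200 = 20
Dilution factor through tube 3 = 3 × 20 × 20 = 1200
[tube 3] = 0.500 g/L / 1200 = 0.0004167 g/L = 417 ng/mL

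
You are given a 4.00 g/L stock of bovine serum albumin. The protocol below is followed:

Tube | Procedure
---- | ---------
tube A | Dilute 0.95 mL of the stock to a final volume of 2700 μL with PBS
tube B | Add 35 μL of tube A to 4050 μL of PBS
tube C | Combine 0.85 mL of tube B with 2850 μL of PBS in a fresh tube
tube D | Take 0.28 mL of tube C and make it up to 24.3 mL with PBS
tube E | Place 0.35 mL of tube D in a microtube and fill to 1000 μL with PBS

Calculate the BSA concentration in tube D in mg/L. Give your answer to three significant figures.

Step 1: 0.95 mL brought to 2700 μL → factor 2.7/0.95 = 2.8421
Step 2: 35 μL + 4050 μL = 4085 μL total → factor 4085/35 = 116.71
Step 3: 0.85 mL + 2850 μL = 3.7 mL total → factor 3.7/0.85 = 4.3529
Step 4: 0.28 mL brought to 24.3 mL → factor 24.3/0.28 = 86.786
Dilution factor through tube D = 2.8421 × 116.71 × 4.3529 × 86.786 = 1.2531 × 10^5
[tube D] = 4.00 g/L / 1.2531 × 10^5 = 3.192 × 10^-5 g/L = 0.0319 mg/L

0.0319 mg/L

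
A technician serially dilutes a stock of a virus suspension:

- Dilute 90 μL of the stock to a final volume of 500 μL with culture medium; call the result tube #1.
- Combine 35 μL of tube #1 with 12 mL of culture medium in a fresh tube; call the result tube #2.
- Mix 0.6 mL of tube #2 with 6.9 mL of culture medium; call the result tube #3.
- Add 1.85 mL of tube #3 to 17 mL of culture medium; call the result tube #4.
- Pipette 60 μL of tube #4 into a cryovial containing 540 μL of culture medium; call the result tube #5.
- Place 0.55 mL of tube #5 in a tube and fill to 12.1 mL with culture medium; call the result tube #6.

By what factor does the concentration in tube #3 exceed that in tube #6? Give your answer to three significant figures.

2.24 × 10^3

Step 1: 90 μL brought to 500 μL → factor 500/90 = 5.5556
Step 2: 35 μL + 12 mL = 12035 μL total → factor 12035/35 = 343.86
Step 3: 0.6 mL + 6.9 mL = 7.5 mL total → factor 7.5/0.6 = 12.5
Step 4: 1.85 mL + 17 mL = 18.85 mL total → factor 18.85/1.85 = 10.189
Step 5: 60 μL + 540 μL = 600 μL total → factor 600/60 = 10
Step 6: 0.55 mL brought to 12.1 mL → factor 12.1/0.55 = 22
Dilution factor to tube #3 = 23879; to tube #6 = 5.3528 × 10^7
[tube #3]/[tube #6] = (factor to tube #6)/(factor to tube #3) = 5.3528 × 10^7/23879 = 2.24 × 10^3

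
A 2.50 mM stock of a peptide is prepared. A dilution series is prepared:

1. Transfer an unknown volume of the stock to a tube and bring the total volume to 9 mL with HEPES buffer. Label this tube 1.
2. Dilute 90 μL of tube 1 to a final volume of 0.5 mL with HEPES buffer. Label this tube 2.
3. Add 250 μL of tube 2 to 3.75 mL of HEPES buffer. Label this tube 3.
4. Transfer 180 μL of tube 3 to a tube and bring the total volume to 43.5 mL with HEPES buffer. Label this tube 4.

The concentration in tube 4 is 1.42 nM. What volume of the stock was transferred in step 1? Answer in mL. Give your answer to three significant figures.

0.110 mL

Step 1: v brought to 9 mL → factor = 9 mL/v
Step 2: 90 μL brought to 0.5 mL → factor 500/90 = 5.5556
Step 3: 250 μL + 3.75 mL = 4000 μL total → factor 4000/250 = 16
Step 4: 180 μL brought to 43.5 mL → factor 43500/180 = 241.67
Product of known-step factors = 21481
Overall factor = 2.50 mM / (1.42 nM) = 1.7606 × 10^6
Step-1 factor = 1.7606 × 10^6 / 21481 = 81.957
v = 9 mL / 81.957 = 0.110 mL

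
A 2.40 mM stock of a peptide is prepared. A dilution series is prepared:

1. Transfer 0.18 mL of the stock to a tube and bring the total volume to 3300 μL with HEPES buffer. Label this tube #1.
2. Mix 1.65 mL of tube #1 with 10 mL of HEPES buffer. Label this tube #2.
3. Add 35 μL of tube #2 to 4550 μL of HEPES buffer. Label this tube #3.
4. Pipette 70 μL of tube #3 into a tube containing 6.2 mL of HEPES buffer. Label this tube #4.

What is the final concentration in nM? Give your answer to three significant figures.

1.58 nM

Step 1: 0.18 mL brought to 3300 μL → factor 3.3/0.18 = 18.333
Step 2: 1.65 mL + 10 mL = 11.65 mL total → factor 11.65/1.65 = 7.0606
Step 3: 35 μL + 4550 μL = 4585 μL total → factor 4585/35 = 131
Step 4: 70 μL + 6.2 mL = 6270 μL total → factor 6270/70 = 89.571
Overall dilution factor = 18.333 × 7.0606 × 131 × 89.571 = 1.5189 × 10^6
Final = 2.40 mM / 1.5189 × 10^6 = 1.580 × 10^-6 mM = 1.58 nM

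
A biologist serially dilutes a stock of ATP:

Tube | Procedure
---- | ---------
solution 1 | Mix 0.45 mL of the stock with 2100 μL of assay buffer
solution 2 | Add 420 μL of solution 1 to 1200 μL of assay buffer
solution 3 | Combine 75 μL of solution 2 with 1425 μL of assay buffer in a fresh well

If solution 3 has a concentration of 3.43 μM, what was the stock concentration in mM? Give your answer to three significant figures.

Step 1: 0.45 mL + 2100 μL = 2.55 mL total → factor 2.55/0.45 = 5.6667
Step 2: 420 μL + 1200 μL = 1620 μL total → factor 1620/420 = 3.8571
Step 3: 75 μL + 1425 μL = 1500 μL total → factor 1500/75 = 20
Overall dilution factor = 5.6667 × 3.8571 × 20 = 437.14
Stock = 3.43 μM × 437.14 = 1499 μM = 1.50 mM

1.50 mM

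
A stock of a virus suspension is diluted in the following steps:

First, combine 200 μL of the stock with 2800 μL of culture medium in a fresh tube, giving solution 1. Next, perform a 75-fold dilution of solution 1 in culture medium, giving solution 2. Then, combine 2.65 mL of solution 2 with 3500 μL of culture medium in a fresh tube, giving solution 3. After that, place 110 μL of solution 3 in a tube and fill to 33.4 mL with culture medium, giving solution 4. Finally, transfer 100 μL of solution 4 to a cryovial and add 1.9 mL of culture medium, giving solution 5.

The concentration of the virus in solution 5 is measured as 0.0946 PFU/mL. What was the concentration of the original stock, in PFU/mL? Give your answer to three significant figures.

1.50 × 10^6 PFU/mL

Step 1: 200 μL + 2800 μL = 3000 μL total → factor 3000/200 = 15
Step 2: 75-fold → factor 75
Step 3: 2.65 mL + 3500 μL = 6.15 mL total → factor 6.15/2.65 = 2.3208
Step 4: 110 μL brought to 33.4 mL → factor 33400/110 = 303.64
Step 5: 100 μL + 1.9 mL = 2000 μL total → factor 2000/100 = 20
Overall dilution factor = 15 × 75 × 2.3208 × 303.64 × 20 = 1.5855 × 10^7
Stock = 0.0946 PFU/mL × 1.5855 × 10^7 = 1.50 × 10^6 PFU/mL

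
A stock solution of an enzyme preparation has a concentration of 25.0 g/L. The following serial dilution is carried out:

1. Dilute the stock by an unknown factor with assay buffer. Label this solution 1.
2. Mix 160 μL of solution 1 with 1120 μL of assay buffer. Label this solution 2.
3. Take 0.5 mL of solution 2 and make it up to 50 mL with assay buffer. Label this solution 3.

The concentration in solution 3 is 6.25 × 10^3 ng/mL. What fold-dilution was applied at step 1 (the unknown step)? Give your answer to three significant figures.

Step 1: unknown factor x
Step 2: 160 μL + 1120 μL = 1280 μL total → factor 1280/160 = 8
Step 3: 0.5 mL brought to 50 mL → factor 50/0.5 = 100
Product of known-step factors = 800
Overall factor = 25.0 g/L / (6.25 × 10^3 ng/mL) = 4000
x = 4000 / 800 = 5.00

5.00-fold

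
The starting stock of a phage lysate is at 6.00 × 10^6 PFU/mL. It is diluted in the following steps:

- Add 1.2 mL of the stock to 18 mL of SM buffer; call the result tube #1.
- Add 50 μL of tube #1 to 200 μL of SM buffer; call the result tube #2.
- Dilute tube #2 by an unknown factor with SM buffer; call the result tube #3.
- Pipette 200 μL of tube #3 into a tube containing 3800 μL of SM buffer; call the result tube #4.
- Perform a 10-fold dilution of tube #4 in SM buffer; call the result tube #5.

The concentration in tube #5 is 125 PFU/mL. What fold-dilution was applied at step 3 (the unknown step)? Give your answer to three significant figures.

3.00-fold

Step 1: 1.2 mL + 18 mL = 19.2 mL total → factor 19.2/1.2 = 16
Step 2: 50 μL + 200 μL = 250 μL total → factor 250/50 = 5
Step 3: unknown factor x
Step 4: 200 μL + 3800 μL = 4000 μL total → factor 4000/200 = 20
Step 5: 10-fold → factor 10
Product of known-step factors = 16000
Overall factor = 6.00 × 10^6 PFU/mL / (125 PFU/mL) = 48000
x = 48000 / 16000 = 3.00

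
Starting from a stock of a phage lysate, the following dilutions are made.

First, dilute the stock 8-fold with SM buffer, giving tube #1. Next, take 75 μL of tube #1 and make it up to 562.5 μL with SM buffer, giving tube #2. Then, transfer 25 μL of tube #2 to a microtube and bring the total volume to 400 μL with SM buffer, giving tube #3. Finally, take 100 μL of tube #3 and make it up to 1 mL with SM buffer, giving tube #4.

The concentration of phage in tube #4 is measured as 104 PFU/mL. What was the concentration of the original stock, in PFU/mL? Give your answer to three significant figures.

Step 1: 8-fold → factor 8
Step 2: 75 μL brought to 562.5 μL → factor 562.5/75 = 7.5
Step 3: 25 μL brought to 400 μL → factor 400/25 = 16
Step 4: 100 μL brought to 1 mL → factor 1000/100 = 10
Overall dilution factor = 8 × 7.5 × 16 × 10 = 9600
Stock = 104 PFU/mL × 9600 = 9.98 × 10^5 PFU/mL

9.98 × 10^5 PFU/mL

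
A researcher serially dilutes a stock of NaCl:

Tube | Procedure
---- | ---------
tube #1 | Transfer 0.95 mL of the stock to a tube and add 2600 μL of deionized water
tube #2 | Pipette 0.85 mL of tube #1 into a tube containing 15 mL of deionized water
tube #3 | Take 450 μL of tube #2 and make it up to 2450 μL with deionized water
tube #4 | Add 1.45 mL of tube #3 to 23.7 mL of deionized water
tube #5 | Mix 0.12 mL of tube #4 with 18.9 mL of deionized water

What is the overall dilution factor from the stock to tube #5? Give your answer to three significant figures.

Step 1: 0.95 mL + 2600 μL = 3.55 mL total → factor 3.55/0.95 = 3.7368
Step 2: 0.85 mL + 15 mL = 15.85 mL total → factor 15.85/0.85 = 18.647
Step 3: 450 μL brought to 2450 μL → factor 2450/450 = 5.4444
Step 4: 1.45 mL + 23.7 mL = 25.15 mL total → factor 25.15/1.45 = 17.345
Step 5: 0.12 mL + 18.9 mL = 19.02 mL total → factor 19.02/0.12 = 158.5
Overall dilution factor = 3.7368 × 18.647 × 5.4444 × 17.345 × 158.5 = 1.043 × 10^6

1.04 × 10^6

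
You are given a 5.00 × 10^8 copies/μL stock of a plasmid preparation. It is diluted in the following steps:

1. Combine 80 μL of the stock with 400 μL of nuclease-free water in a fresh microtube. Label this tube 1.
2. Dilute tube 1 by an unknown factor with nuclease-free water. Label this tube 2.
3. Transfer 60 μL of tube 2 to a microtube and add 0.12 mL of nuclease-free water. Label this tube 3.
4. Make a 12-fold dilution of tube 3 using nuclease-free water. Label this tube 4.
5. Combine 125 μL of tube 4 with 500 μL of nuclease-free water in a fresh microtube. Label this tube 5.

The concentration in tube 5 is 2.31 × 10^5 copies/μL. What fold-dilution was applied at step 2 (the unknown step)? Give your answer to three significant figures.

2.00-fold

Step 1: 80 μL + 400 μL = 480 μL total → factor 480/80 = 6
Step 2: unknown factor x
Step 3: 60 μL + 0.12 mL = 180 μL total → factor 180/60 = 3
Step 4: 12-fold → factor 12
Step 5: 125 μL + 500 μL = 625 μL total → factor 625/125 = 5
Product of known-step factors = 1080
Overall factor = 5.00 × 10^8 copies/μL / (2.31 × 10^5 copies/μL) = 2164.5
x = 2164.5 / 1080 = 2.00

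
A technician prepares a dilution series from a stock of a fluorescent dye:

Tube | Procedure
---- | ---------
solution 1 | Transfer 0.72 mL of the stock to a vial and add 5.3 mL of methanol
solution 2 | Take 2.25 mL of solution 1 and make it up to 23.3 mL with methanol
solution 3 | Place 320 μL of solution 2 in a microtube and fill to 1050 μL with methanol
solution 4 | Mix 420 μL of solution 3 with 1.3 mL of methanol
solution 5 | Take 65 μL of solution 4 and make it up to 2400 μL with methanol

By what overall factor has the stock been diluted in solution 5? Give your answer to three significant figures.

Step 1: 0.72 mL + 5.3 mL = 6.02 mL total → factor 6.02/0.72 = 8.3611
Step 2: 2.25 mL brought to 23.3 mL → factor 23.3/2.25 = 10.356
Step 3: 320 μL brought to 1050 μL → factor 1050/320 = 3.2812
Step 4: 420 μL + 1.3 mL = 1720 μL total → factor 1720/420 = 4.0952
Step 5: 65 μL brought to 2400 μL → factor 2400/65 = 36.923
Overall dilution factor = 8.3611 × 10.356 × 3.2812 × 4.0952 × 36.923 = 42959

4.30 × 10^4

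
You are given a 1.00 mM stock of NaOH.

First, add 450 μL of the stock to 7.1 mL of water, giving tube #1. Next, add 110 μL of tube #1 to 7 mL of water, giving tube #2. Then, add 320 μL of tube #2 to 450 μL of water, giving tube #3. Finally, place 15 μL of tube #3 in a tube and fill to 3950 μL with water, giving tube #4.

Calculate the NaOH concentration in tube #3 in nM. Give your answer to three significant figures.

383 nM

Step 1: 450 μL + 7.1 mL = 7550 μL total → factor 7550/450 = 16.778
Step 2: 110 μL + 7 mL = 7110 μL total → factor 7110/110 = 64.636
Step 3: 320 μL + 450 μL = 770 μL total → factor 770/320 = 2.4062
Dilution factor through tube #3 = 16.778 × 64.636 × 2.4062 = 2609.5
[tube #3] = 1.00 mM / 2609.5 = 0.0003832 mM = 383 nM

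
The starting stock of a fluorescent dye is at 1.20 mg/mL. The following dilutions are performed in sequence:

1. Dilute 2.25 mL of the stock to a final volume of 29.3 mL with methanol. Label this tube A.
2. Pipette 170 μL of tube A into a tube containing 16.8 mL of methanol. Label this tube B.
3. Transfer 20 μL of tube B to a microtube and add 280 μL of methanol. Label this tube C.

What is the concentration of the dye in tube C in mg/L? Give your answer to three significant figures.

Step 1: 2.25 mL brought to 29.3 mL → factor 29.3/2.25 = 13.022
Step 2: 170 μL + 16.8 mL = 16970 μL total → factor 16970/170 = 99.824
Step 3: 20 μL + 280 μL = 300 μL total → factor 300/20 = 15
Overall dilution factor = 13.022 × 99.824 × 15 = 19499
Final = 1.20 mg/mL / 19499 = 6.154 × 10^-5 mg/mL = 0.0615 mg/L

0.0615 mg/L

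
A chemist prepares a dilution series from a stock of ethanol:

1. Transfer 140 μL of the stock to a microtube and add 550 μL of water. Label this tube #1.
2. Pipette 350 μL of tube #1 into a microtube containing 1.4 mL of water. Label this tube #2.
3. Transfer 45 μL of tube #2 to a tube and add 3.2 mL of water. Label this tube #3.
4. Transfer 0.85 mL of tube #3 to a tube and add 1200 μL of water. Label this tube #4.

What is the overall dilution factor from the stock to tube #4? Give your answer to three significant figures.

Step 1: 140 μL + 550 μL = 690 μL total → factor 690/140 = 4.9286
Step 2: 350 μL + 1.4 mL = 1750 μL total → factor 1750/350 = 5
Step 3: 45 μL + 3.2 mL = 3245 μL total → factor 3245/45 = 72.111
Step 4: 0.85 mL + 1200 μL = 2.05 mL total → factor 2.05/0.85 = 2.4118
Overall dilution factor = 4.9286 × 5 × 72.111 × 2.4118 = 4285.8

4.29 × 10^3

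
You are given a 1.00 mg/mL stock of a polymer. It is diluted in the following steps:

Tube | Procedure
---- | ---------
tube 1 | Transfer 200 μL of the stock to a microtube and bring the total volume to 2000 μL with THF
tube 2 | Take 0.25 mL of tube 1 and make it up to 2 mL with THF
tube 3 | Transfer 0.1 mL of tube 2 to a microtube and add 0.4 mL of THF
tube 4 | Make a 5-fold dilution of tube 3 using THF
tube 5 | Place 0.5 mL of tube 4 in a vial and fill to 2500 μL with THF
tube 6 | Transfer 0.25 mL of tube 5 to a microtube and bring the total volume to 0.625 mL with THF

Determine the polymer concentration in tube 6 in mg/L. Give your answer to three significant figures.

0.0400 mg/L

Step 1: 200 μL brought to 2000 μL → factor 2000/200 = 10
Step 2: 0.25 mL brought to 2 mL → factor 2/0.25 = 8
Step 3: 0.1 mL + 0.4 mL = 0.5 mL total → factor 0.5/0.1 = 5
Step 4: 5-fold → factor 5
Step 5: 0.5 mL brought to 2500 μL → factor 2.5/0.5 = 5
Step 6: 0.25 mL brought to 0.625 mL → factor 0.625/0.25 = 2.5
Overall dilution factor = 10 × 8 × 5 × 5 × 5 × 2.5 = 25000
Final = 1.00 mg/mL / 25000 = 4.000 × 10^-5 mg/mL = 0.0400 mg/L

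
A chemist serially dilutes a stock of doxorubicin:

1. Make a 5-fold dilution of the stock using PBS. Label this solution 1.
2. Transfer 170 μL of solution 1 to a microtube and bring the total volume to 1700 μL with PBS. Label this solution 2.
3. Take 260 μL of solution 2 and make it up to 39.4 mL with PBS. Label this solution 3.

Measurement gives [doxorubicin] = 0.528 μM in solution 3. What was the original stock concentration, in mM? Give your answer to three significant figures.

Step 1: 5-fold → factor 5
Step 2: 170 μL brought to 1700 μL → factor 1700/170 = 10
Step 3: 260 μL brought to 39.4 mL → factor 39400/260 = 151.54
Overall dilution factor = 5 × 10 × 151.54 = 7576.9
Stock = 0.528 μM × 7576.9 = 4001 μM = 4.00 mM

4.00 mM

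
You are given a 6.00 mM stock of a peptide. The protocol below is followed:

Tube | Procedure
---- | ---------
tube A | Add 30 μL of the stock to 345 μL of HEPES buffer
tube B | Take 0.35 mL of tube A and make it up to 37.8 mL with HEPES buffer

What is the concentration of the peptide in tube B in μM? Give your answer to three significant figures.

4.44 μM

Step 1: 30 μL + 345 μL = 375 μL total → factor 375/30 = 12.5
Step 2: 0.35 mL brought to 37.8 mL → factor 37.8/0.35 = 108
Overall dilution factor = 12.5 × 108 = 1350
Final = 6.00 mM / 1350 = 0.004444 mM = 4.44 μM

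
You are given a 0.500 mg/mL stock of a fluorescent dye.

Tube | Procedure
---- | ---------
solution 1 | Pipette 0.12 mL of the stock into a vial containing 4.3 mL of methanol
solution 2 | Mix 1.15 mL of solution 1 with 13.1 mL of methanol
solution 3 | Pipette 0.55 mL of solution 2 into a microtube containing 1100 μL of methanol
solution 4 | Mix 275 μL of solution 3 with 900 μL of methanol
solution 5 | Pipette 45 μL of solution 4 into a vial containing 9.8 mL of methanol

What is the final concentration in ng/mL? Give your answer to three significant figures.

0.391 ng/mL

Step 1: 0.12 mL + 4.3 mL = 4.42 mL total → factor 4.42/0.12 = 36.833
Step 2: 1.15 mL + 13.1 mL = 14.25 mL total → factor 14.25/1.15 = 12.391
Step 3: 0.55 mL + 1100 μL = 1.65 mL total → factor 1.65/0.55 = 3
Step 4: 275 μL + 900 μL = 1175 μL total → factor 1175/275 = 4.2727
Step 5: 45 μL + 9.8 mL = 9845 μL total → factor 9845/45 = 218.78
Overall dilution factor = 36.833 × 12.391 × 3 × 4.2727 × 218.78 = 1.2799 × 10^6
Final = 0.500 mg/mL / 1.2799 × 10^6 = 3.906 × 10^-7 mg/mL = 0.391 ng/mL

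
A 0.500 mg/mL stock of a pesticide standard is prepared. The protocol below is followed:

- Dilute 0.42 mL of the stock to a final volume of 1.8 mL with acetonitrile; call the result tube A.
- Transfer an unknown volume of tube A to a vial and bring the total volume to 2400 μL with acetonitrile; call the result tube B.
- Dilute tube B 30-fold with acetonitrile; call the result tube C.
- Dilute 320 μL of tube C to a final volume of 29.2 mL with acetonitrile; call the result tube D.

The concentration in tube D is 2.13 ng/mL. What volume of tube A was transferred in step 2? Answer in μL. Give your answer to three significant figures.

Step 1: 0.42 mL brought to 1.8 mL → factor 1.8/0.42 = 4.2857
Step 2: v brought to 2400 μL → factor = 2400 μL/v
Step 3: 30-fold → factor 30
Step 4: 320 μL brought to 29.2 mL → factor 29200/320 = 91.25
Product of known-step factors = 11732
Overall factor = 0.500 mg/mL / (2.13 ng/mL) = 2.3474 × 10^5
Step-2 factor = 2.3474 × 10^5 / 11732 = 20.008
v = 2400 μL / 20.008 = 120 μL

120 μL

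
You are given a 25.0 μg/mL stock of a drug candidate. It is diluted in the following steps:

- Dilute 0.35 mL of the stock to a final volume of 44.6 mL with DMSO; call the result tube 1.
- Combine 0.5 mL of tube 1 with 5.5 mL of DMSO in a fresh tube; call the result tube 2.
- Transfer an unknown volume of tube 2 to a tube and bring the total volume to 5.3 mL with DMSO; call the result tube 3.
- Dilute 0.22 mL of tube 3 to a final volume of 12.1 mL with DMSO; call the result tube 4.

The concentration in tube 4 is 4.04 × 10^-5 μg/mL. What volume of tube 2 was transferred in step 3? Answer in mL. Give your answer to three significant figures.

0.720 mL

Step 1: 0.35 mL brought to 44.6 mL → factor 44.6/0.35 = 127.43
Step 2: 0.5 mL + 5.5 mL = 6 mL total → factor 6/0.5 = 12
Step 3: v brought to 5.3 mL → factor = 5.3 mL/v
Step 4: 0.22 mL brought to 12.1 mL → factor 12.1/0.22 = 55
Product of known-step factors = 84103
Overall factor = 25.0 μg/mL / (4.04 × 10^-5 μg/mL) = 6.1881 × 10^5
Step-3 factor = 6.1881 × 10^5 / 84103 = 7.3578
v = 5.3 mL / 7.3578 = 0.720 mL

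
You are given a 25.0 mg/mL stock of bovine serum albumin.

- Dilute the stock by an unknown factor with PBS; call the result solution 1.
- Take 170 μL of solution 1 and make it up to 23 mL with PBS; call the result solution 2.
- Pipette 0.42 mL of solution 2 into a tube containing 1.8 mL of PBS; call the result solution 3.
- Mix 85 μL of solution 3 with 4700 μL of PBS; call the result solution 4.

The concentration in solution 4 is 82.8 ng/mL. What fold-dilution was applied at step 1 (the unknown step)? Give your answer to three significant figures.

7.50-fold

Step 1: unknown factor x
Step 2: 170 μL brought to 23 mL → factor 23000/170 = 135.29
Step 3: 0.42 mL + 1.8 mL = 2.22 mL total → factor 2.22/0.42 = 5.2857
Step 4: 85 μL + 4700 μL = 4785 μL total → factor 4785/85 = 56.294
Product of known-step factors = 40257
Overall factor = 25.0 mg/mL / (82.8 ng/mL) = 3.0193 × 10^5
x = 3.0193 × 10^5 / 40257 = 7.50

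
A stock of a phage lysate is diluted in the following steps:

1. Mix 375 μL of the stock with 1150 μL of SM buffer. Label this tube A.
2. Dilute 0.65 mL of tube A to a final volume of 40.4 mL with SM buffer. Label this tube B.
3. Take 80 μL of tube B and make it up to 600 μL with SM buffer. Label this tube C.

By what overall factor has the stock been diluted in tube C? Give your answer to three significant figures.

Step 1: 375 μL + 1150 μL = 1525 μL total → factor 1525/375 = 4.0667
Step 2: 0.65 mL brought to 40.4 mL → factor 40.4/0.65 = 62.154
Step 3: 80 μL brought to 600 μL → factor 600/80 = 7.5
Overall dilution factor = 4.0667 × 62.154 × 7.5 = 1895.7

1.90 × 10^3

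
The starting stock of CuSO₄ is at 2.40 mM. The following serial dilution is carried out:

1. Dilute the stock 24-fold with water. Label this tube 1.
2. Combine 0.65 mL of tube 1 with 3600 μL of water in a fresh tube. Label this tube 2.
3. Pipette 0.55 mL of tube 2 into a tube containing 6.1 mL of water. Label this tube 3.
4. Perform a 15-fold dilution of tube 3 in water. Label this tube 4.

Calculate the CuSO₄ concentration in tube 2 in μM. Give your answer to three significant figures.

15.3 μM

Step 1: 24-fold → factor 24
Step 2: 0.65 mL + 3600 μL = 4.25 mL total → factor 4.25/0.65 = 6.5385
Dilution factor through tube 2 = 24 × 6.5385 = 156.92
[tube 2] = 2.40 mM / 156.92 = 0.01529 mM = 15.3 μM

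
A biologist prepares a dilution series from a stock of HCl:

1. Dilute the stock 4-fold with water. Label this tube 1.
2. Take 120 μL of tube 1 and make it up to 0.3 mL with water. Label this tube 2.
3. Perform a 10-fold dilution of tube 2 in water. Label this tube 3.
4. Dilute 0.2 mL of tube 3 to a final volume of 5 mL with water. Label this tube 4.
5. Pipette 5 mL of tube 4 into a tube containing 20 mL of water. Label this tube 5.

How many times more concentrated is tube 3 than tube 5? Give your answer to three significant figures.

125

Step 1: 4-fold → factor 4
Step 2: 120 μL brought to 0.3 mL → factor 300/120 = 2.5
Step 3: 10-fold → factor 10
Step 4: 0.2 mL brought to 5 mL → factor 5/0.2 = 25
Step 5: 5 mL + 20 mL = 25 mL total → factor 25/5 = 5
Dilution factor to tube 3 = 100; to tube 5 = 12500
[tube 3]/[tube 5] = (factor to tube 5)/(factor to tube 3) = 12500/100 = 125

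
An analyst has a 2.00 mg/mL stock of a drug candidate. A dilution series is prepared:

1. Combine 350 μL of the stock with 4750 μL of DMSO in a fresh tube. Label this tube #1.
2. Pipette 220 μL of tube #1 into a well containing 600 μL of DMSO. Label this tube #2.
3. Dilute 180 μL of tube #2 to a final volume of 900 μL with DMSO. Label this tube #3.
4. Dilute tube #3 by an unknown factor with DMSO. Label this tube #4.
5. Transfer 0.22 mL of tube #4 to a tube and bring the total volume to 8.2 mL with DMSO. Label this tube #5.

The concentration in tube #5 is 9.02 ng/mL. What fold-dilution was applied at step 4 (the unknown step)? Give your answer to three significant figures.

Step 1: 350 μL + 4750 μL = 5100 μL total → factor 5100/350 = 14.571
Step 2: 220 μL + 600 μL = 820 μL total → factor 820/220 = 3.7273
Step 3: 180 μL brought to 900 μL → factor 900/180 = 5
Step 4: unknown factor x
Step 5: 0.22 mL brought to 8.2 mL → factor 8.2/0.22 = 37.273
Product of known-step factors = 10122
Overall factor = 2.00 mg/mL / (9.02 ng/mL) = 2.2173 × 10^5
x = 2.2173 × 10^5 / 10122 = 21.9

21.9-fold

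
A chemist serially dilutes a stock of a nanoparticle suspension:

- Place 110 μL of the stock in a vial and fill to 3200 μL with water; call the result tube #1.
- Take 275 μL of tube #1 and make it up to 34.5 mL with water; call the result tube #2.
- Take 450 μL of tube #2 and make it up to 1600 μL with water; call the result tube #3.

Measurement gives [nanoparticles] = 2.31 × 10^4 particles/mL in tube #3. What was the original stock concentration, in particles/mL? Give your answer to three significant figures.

Step 1: 110 μL brought to 3200 μL → factor 3200/110 = 29.091
Step 2: 275 μL brought to 34.5 mL → factor 34500/275 = 125.45
Step 3: 450 μL brought to 1600 μL → factor 1600/450 = 3.5556
Overall dilution factor = 29.091 × 125.45 × 3.5556 = 12976
Stock = 2.31 × 10^4 particles/mL × 12976 = 3.00 × 10^8 particles/mL

3.00 × 10^8 particles/mL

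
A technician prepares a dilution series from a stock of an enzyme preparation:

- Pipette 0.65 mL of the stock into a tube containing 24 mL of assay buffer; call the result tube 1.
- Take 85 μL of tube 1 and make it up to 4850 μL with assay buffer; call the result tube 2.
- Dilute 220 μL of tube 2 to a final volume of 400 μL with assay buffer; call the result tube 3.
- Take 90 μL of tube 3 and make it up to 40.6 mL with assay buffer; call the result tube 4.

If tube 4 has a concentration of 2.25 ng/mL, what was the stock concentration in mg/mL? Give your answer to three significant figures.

Step 1: 0.65 mL + 24 mL = 24.65 mL total → factor 24.65/0.65 = 37.923
Step 2: 85 μL brought to 4850 μL → factor 4850/85 = 57.059
Step 3: 220 μL brought to 400 μL → factor 400/220 = 1.8182
Step 4: 90 μL brought to 40.6 mL → factor 40600/90 = 451.11
Overall dilution factor = 37.923 × 57.059 × 1.8182 × 451.11 = 1.7748 × 10^6
Stock = 2.25 ng/mL × 1.7748 × 10^6 = 3.993 × 10^6 ng/mL = 3.99 mg/mL

3.99 mg/mL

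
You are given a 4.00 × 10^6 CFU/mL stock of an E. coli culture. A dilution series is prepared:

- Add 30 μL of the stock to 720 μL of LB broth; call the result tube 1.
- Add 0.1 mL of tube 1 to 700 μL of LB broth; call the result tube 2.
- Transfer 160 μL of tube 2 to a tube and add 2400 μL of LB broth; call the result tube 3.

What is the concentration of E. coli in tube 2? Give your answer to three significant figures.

Step 1: 30 μL + 720 μL = 750 μL total → factor 750/30 = 25
Step 2: 0.1 mL + 700 μL = 0.8 mL total → factor 0.8/0.1 = 8
Dilution factor through tube 2 = 25 × 8 = 200
[tube 2] = 4.00 × 10^6 CFU/mL / 200 = 2.00 × 10^4 CFU/mL

2.00 × 10^4 CFU/mL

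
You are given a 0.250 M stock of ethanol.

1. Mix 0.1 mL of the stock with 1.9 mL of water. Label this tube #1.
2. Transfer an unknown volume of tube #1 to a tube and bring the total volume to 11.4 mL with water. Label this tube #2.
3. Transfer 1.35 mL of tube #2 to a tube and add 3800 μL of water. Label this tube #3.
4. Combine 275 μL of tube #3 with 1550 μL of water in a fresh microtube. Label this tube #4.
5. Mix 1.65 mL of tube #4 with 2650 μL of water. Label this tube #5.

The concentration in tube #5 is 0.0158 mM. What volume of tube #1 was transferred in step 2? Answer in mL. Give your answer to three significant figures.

Step 1: 0.1 mL + 1.9 mL = 2 mL total → factor 2/0.1 = 20
Step 2: v brought to 11.4 mL → factor = 11.4 mL/v
Step 3: 1.35 mL + 3800 μL = 5.15 mL total → factor 5.15/1.35 = 3.8148
Step 4: 275 μL + 1550 μL = 1825 μL total → factor 1825/275 = 6.6364
Step 5: 1.65 mL + 2650 μL = 4.3 mL total → factor 4.3/1.65 = 2.6061
Product of known-step factors = 1319.5
Overall factor = 0.250 M / (0.0158 mM) = 15823
Step-2 factor = 15823 / 1319.5 = 11.991
v = 11.4 mL / 11.991 = 0.951 mL

0.951 mL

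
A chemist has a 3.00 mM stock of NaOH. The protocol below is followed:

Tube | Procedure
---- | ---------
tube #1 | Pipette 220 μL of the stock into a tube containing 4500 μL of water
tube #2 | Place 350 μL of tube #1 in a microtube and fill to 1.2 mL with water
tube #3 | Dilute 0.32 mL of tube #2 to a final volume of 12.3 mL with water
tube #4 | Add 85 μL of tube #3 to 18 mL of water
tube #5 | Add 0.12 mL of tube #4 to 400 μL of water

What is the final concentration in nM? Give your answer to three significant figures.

Step 1: 220 μL + 4500 μL = 4720 μL total → factor 4720/220 = 21.455
Step 2: 350 μL brought to 1.2 mL → factor 1200/350 = 3.4286
Step 3: 0.32 mL brought to 12.3 mL → factor 12.3/0.32 = 38.438
Step 4: 85 μL + 18 mL = 18085 μL total → factor 18085/85 = 212.76
Step 5: 0.12 mL + 400 μL = 0.52 mL total → factor 0.52/0.12 = 4.3333
Overall dilution factor = 21.455 × 3.4286 × 38.438 × 212.76 × 4.3333 = 2.6068 × 10^6
Final = 3.00 mM / 2.6068 × 10^6 = 1.151 × 10^-6 mM = 1.15 nM

1.15 nM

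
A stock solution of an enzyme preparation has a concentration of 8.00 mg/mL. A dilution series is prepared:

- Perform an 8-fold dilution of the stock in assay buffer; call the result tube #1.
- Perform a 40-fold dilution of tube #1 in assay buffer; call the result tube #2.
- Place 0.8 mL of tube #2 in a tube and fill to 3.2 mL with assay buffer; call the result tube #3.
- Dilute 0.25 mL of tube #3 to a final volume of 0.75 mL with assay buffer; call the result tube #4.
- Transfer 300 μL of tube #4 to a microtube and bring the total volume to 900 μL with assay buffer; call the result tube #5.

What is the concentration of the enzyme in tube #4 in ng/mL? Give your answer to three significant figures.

Step 1: 8-fold → factor 8
Step 2: 40-fold → factor 40
Step 3: 0.8 mL brought to 3.2 mL → factor 3.2/0.8 = 4
Step 4: 0.25 mL brought to 0.75 mL → factor 0.75/0.25 = 3
Dilution factor through tube #4 = 8 × 40 × 4 × 3 = 3840
[tube #4] = 8.00 mg/mL / 3840 = 0.002083 mg/mL = 2.08 × 10^3 ng/mL

2.08 × 10^3 ng/mL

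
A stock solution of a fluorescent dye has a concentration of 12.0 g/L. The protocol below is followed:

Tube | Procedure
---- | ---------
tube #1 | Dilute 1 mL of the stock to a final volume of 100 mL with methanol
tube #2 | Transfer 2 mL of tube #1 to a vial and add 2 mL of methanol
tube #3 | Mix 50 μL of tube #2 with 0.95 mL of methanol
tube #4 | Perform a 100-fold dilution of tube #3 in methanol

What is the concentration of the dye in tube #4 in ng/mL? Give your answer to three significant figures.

Step 1: 1 mL brought to 100 mL → factor 100/1 = 100
Step 2: 2 mL + 2 mL = 4 mL total → factor 4/2 = 2
Step 3: 50 μL + 0.95 mL = 1000 μL total → factor 1000/50 = 20
Step 4: 100-fold → factor 100
Overall dilution factor = 100 × 2 × 20 × 100 = 4 × 10^5
Final = 12.0 g/L / 4 × 10^5 = 3.000 × 10^-5 g/L = 30.0 ng/mL

30.0 ng/mL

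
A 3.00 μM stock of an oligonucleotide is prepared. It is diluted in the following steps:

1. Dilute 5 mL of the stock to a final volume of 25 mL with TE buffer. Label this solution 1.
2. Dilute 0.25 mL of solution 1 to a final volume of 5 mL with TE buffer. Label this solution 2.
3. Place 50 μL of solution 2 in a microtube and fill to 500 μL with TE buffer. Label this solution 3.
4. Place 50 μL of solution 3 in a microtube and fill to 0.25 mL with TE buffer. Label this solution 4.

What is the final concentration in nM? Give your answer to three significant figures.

0.600 nM

Step 1: 5 mL brought to 25 mL → factor 25/5 = 5
Step 2: 0.25 mL brought to 5 mL → factor 5/0.25 = 20
Step 3: 50 μL brought to 500 μL → factor 500/50 = 10
Step 4: 50 μL brought to 0.25 mL → factor 250/50 = 5
Overall dilution factor = 5 × 20 × 10 × 5 = 5000
Final = 3.00 μM / 5000 = 0.0006000 μM = 0.600 nM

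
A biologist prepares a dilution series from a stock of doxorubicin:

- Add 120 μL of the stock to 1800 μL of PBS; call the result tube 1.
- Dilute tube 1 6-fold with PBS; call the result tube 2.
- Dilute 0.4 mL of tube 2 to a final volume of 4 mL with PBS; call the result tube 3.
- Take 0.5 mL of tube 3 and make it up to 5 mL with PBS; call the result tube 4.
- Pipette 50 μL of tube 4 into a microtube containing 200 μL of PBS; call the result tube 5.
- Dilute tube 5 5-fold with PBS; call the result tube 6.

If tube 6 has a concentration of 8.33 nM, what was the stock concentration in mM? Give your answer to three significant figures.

Step 1: 120 μL + 1800 μL = 1920 μL total → factor 1920/120 = 16
Step 2: 6-fold → factor 6
Step 3: 0.4 mL brought to 4 mL → factor 4/0.4 = 10
Step 4: 0.5 mL brought to 5 mL → factor 5/0.5 = 10
Step 5: 50 μL + 200 μL = 250 μL total → factor 250/50 = 5
Step 6: 5-fold → factor 5
Overall dilution factor = 16 × 6 × 10 × 10 × 5 × 5 = 2.4 × 10^5
Stock = 8.33 nM × 2.4 × 10^5 = 1.999 × 10^6 nM = 2.00 mM

2.00 mM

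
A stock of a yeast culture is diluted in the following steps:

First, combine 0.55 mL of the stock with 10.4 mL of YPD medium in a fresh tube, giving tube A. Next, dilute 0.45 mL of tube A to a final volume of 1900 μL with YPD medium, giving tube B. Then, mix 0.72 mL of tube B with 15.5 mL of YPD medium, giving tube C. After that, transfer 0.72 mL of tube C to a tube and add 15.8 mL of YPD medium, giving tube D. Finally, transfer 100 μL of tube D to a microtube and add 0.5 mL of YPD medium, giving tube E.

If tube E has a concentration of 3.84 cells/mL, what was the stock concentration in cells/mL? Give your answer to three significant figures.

Step 1: 0.55 mL + 10.4 mL = 10.95 mL total → factor 10.95/0.55 = 19.909
Step 2: 0.45 mL brought to 1900 μL → factor 1.9/0.45 = 4.2222
Step 3: 0.72 mL + 15.5 mL = 16.22 mL total → factor 16.22/0.72 = 22.528
Step 4: 0.72 mL + 15.8 mL = 16.52 mL total → factor 16.52/0.72 = 22.944
Step 5: 100 μL + 0.5 mL = 600 μL total → factor 600/100 = 6
Overall dilution factor = 19.909 × 4.2222 × 22.528 × 22.944 × 6 = 2.607 × 10^5
Stock = 3.84 cells/mL × 2.607 × 10^5 = 1.00 × 10^6 cells/mL

1.00 × 10^6 cells/mL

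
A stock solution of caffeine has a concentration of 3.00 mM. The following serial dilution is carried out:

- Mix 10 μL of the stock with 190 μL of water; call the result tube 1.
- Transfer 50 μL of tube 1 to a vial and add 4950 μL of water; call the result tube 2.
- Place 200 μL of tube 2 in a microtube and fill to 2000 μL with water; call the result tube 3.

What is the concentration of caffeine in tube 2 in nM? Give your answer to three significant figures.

1.50 × 10^3 nM

Step 1: 10 μL + 190 μL = 200 μL total → factor 200/10 = 20
Step 2: 50 μL + 4950 μL = 5000 μL total → factor 5000/50 = 100
Dilution factor through tube 2 = 20 × 100 = 2000
[tube 2] = 3.00 mM / 2000 = 0.001500 mM = 1.50 × 10^3 nM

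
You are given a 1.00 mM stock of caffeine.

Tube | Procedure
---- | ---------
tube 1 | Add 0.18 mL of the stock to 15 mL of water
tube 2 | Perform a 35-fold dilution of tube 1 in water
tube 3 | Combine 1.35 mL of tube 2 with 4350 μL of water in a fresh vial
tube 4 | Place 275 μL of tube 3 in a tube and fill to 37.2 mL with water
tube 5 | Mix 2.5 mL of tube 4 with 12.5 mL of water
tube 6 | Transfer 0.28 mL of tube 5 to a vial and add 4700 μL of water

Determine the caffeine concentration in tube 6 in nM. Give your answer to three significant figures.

Step 1: 0.18 mL + 15 mL = 15.18 mL total → factor 15.18/0.18 = 84.333
Step 2: 35-fold → factor 35
Step 3: 1.35 mL + 4350 μL = 5.7 mL total → factor 5.7/1.35 = 4.2222
Step 4: 275 μL brought to 37.2 mL → factor 37200/275 = 135.27
Step 5: 2.5 mL + 12.5 mL = 15 mL total → factor 15/2.5 = 6
Step 6: 0.28 mL + 4700 μL = 4.98 mL total → factor 4.98/0.28 = 17.786
Overall dilution factor = 84.333 × 35 × 4.2222 × 135.27 × 6 × 17.786 = 1.799 × 10^8
Final = 1.00 mM / 1.799 × 10^8 = 5.559 × 10^-9 mM = 0.00556 nM

0.00556 nM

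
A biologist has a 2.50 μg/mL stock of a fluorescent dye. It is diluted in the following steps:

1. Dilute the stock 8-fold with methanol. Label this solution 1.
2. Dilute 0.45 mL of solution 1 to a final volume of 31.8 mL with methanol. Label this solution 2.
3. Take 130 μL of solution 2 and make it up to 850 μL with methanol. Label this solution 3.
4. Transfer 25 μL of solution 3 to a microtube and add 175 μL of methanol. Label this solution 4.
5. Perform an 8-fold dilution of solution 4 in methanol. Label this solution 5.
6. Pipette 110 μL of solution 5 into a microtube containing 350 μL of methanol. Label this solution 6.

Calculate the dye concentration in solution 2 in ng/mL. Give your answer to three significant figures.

Step 1: 8-fold → factor 8
Step 2: 0.45 mL brought to 31.8 mL → factor 31.8/0.45 = 70.667
Dilution factor through solution 2 = 8 × 70.667 = 565.33
[solution 2] = 2.50 μg/mL / 565.33 = 0.004422 μg/mL = 4.42 ng/mL

4.42 ng/mL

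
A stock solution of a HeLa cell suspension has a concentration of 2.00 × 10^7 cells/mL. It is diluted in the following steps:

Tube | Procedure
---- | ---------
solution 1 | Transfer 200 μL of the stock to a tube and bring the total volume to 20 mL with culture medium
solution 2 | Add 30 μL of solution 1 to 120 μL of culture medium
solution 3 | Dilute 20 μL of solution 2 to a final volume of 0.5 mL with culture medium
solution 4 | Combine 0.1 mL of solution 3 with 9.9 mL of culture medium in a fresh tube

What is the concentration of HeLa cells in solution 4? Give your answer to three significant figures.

16.0 cells/mL

Step 1: 200 μL brought to 20 mL → factor 20000/200 = 100
Step 2: 30 μL + 120 μL = 150 μL total → factor 150/30 = 5
Step 3: 20 μL brought to 0.5 mL → factor 500/20 = 25
Step 4: 0.1 mL + 9.9 mL = 10 mL total → factor 10/0.1 = 100
Overall dilution factor = 100 × 5 × 25 × 100 = 1.25 × 10^6
Final = 2.00 × 10^7 cells/mL / 1.25 × 10^6 = 16.0 cells/mL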